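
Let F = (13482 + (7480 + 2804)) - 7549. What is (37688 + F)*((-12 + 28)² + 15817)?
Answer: 866415065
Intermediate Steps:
F = 16217 (F = (13482 + 10284) - 7549 = 23766 - 7549 = 16217)
(37688 + F)*((-12 + 28)² + 15817) = (37688 + 16217)*((-12 + 28)² + 15817) = 53905*(16² + 15817) = 53905*(256 + 15817) = 53905*16073 = 866415065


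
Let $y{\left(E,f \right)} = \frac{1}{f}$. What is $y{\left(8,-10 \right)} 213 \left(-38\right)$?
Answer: $\frac{4047}{5} \approx 809.4$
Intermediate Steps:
$y{\left(8,-10 \right)} 213 \left(-38\right) = \frac{1}{-10} \cdot 213 \left(-38\right) = \left(- \frac{1}{10}\right) 213 \left(-38\right) = \left(- \frac{213}{10}\right) \left(-38\right) = \frac{4047}{5}$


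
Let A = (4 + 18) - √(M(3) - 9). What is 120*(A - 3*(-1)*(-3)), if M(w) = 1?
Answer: 1560 - 240*I*√2 ≈ 1560.0 - 339.41*I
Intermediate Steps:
A = 22 - 2*I*√2 (A = (4 + 18) - √(1 - 9) = 22 - √(-8) = 22 - 2*I*√2 ≈ 22.0 - 2.8284*I)
120*(A - 3*(-1)*(-3)) = 120*((22 - 2*I*√2) - 3*(-1)*(-3)) = 120*((22 - 2*I*√2) + 3*(-3)) = 120*((22 - 2*I*√2) - 9) = 120*(13 - 2*I*√2) = 1560 - 240*I*√2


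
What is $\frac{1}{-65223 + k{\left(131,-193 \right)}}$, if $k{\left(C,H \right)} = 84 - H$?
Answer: $- \frac{1}{64946} \approx -1.5397 \cdot 10^{-5}$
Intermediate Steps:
$\frac{1}{-65223 + k{\left(131,-193 \right)}} = \frac{1}{-65223 + \left(84 - -193\right)} = \frac{1}{-65223 + \left(84 + 193\right)} = \frac{1}{-65223 + 277} = \frac{1}{-64946} = - \frac{1}{64946}$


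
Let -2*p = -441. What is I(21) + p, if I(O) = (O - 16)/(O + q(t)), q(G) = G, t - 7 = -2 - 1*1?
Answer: 2207/10 ≈ 220.70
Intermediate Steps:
t = 4 (t = 7 + (-2 - 1*1) = 7 + (-2 - 1) = 7 - 3 = 4)
p = 441/2 (p = -½*(-441) = 441/2 ≈ 220.50)
I(O) = (-16 + O)/(4 + O) (I(O) = (O - 16)/(O + 4) = (-16 + O)/(4 + O))
I(21) + p = (-16 + 21)/(4 + 21) + 441/2 = 5/25 + 441/2 = (1/25)*5 + 441/2 = ⅕ + 441/2 = 2207/10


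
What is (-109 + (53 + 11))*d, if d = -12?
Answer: 540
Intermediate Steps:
(-109 + (53 + 11))*d = (-109 + (53 + 11))*(-12) = (-109 + 64)*(-12) = -45*(-12) = 540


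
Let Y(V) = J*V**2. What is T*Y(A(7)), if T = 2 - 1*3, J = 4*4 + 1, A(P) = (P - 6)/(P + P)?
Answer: -17/196 ≈ -0.086735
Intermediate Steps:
A(P) = (-6 + P)/(2*P) (A(P) = (-6 + P)/((2*P)) = (-6 + P)*(1/(2*P)) = (-6 + P)/(2*P))
J = 17 (J = 16 + 1 = 17)
Y(V) = 17*V**2
T = -1 (T = 2 - 3 = -1)
T*Y(A(7)) = -17*((1/2)*(-6 + 7)/7)**2 = -17*((1/2)*(1/7)*1)**2 = -17*(1/14)**2 = -17/196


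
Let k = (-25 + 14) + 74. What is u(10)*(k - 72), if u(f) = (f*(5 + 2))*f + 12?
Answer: -6408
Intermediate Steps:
u(f) = 12 + 7*f² (u(f) = (f*7)*f + 12 = (7*f)*f + 12 = 7*f² + 12 = 12 + 7*f²)
k = 63 (k = -11 + 74 = 63)
u(10)*(k - 72) = (12 + 7*10²)*(63 - 72) = (12 + 7*100)*(-9) = (12 + 700)*(-9) = 712*(-9) = -6408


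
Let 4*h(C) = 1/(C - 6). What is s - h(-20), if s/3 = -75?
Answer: -23399/104 ≈ -224.99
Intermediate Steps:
s = -225 (s = 3*(-75) = -225)
h(C) = 1/(4*(-6 + C)) (h(C) = 1/(4*(C - 6)) = 1/(4*(-6 + C)))
s - h(-20) = -225 - 1/(4*(-6 - 20)) = -225 - 1/(4*(-26)) = -225 - (-1)/(4*26) = -225 - 1*(-1/104) = -225 + 1/104 = -23399/104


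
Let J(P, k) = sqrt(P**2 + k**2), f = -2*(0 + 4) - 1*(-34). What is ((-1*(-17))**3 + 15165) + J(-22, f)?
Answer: 20078 + 2*sqrt(290) ≈ 20112.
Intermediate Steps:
f = 26 (f = -2*4 + 34 = -8 + 34 = 26)
((-1*(-17))**3 + 15165) + J(-22, f) = ((-1*(-17))**3 + 15165) + sqrt((-22)**2 + 26**2) = (17**3 + 15165) + sqrt(484 + 676) = (4913 + 15165) + sqrt(1160) = 20078 + 2*sqrt(290)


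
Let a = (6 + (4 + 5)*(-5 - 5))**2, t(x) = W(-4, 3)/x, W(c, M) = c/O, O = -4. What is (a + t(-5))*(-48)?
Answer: -1693392/5 ≈ -3.3868e+5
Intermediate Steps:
W(c, M) = -c/4 (W(c, M) = c/(-4) = c*(-1/4) = -c/4)
t(x) = 1/x (t(x) = (-1/4*(-4))/x = 1/x)
a = 7056 (a = (6 + 9*(-10))**2 = (6 - 90)**2 = (-84)**2 = 7056)
(a + t(-5))*(-48) = (7056 + 1/(-5))*(-48) = (7056 - 1/5)*(-48) = (35279/5)*(-48) = -1693392/5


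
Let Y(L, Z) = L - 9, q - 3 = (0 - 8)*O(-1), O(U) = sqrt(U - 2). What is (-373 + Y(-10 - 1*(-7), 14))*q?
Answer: -1155 + 3080*I*sqrt(3) ≈ -1155.0 + 5334.7*I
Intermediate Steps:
O(U) = sqrt(-2 + U)
q = 3 - 8*I*sqrt(3) (q = 3 + (0 - 8)*sqrt(-2 - 1) = 3 - 8*I*sqrt(3) ≈ 3.0 - 13.856*I)
Y(L, Z) = -9 + L
(-373 + Y(-10 - 1*(-7), 14))*q = (-373 + (-9 + (-10 - 1*(-7))))*(3 - 8*I*sqrt(3)) = (-373 + (-9 + (-10 + 7)))*(3 - 8*I*sqrt(3)) = (-373 + (-9 - 3))*(3 - 8*I*sqrt(3)) = (-373 - 12)*(3 - 8*I*sqrt(3)) = -385*(3 - 8*I*sqrt(3)) = -1155 + 3080*I*sqrt(3)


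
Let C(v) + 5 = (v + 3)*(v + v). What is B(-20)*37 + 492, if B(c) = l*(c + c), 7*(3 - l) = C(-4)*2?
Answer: -18756/7 ≈ -2679.4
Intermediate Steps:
C(v) = -5 + 2*v*(3 + v) (C(v) = -5 + (v + 3)*(v + v) = -5 + (3 + v)*(2*v) = -5 + 2*v*(3 + v))
l = 15/7 (l = 3 - (-5 + 2*(-4)**2 + 6*(-4))*2/7 = 3 - (-5 + 2*16 - 24)*2/7 = 3 - (-5 + 32 - 24)*2/7 = 3 - 3*2/7 = 3 - 1/7*6 = 3 - 6/7 = 15/7 ≈ 2.1429)
B(c) = 30*c/7 (B(c) = 15*(c + c)/7 = 15*(2*c)/7 = 30*c/7)
B(-20)*37 + 492 = ((30/7)*(-20))*37 + 492 = -600/7*37 + 492 = -22200/7 + 492 = -18756/7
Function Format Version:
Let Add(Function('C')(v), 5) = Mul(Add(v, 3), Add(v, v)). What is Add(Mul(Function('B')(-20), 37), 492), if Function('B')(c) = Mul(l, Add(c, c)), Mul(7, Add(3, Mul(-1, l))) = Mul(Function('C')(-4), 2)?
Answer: Rational(-18756, 7) ≈ -2679.4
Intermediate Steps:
Function('C')(v) = Add(-5, Mul(2, v, Add(3, v))) (Function('C')(v) = Add(-5, Mul(Add(v, 3), Add(v, v))) = Add(-5, Mul(Add(3, v), Mul(2, v))) = Add(-5, Mul(2, v, Add(3, v))))
l = Rational(15, 7) (l = Add(3, Mul(Rational(-1, 7), Mul(Add(-5, Mul(2, Pow(-4, 2)), Mul(6, -4)), 2))) = Add(3, Mul(Rational(-1, 7), Mul(Add(-5, Mul(2, 16), -24), 2))) = Add(3, Mul(Rational(-1, 7), Mul(Add(-5, 32, -24), 2))) = Add(3, Mul(Rational(-1, 7), Mul(3, 2))) = Add(3, Mul(Rational(-1, 7), 6)) = Add(3, Rational(-6, 7)) = Rational(15, 7) ≈ 2.1429)
Function('B')(c) = Mul(Rational(30, 7), c) (Function('B')(c) = Mul(Rational(15, 7), Add(c, c)) = Mul(Rational(15, 7), Mul(2, c)) = Mul(Rational(30, 7), c))
Add(Mul(Function('B')(-20), 37), 492) = Add(Mul(Mul(Rational(30, 7), -20), 37), 492) = Add(Mul(Rational(-600, 7), 37), 492) = Add(Rational(-22200, 7), 492) = Rational(-18756, 7)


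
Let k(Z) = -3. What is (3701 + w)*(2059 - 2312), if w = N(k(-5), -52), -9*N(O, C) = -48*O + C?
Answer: -8403901/9 ≈ -9.3377e+5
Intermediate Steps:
N(O, C) = -C/9 + 16*O/3 (N(O, C) = -(-48*O + C)/9 = -(C - 48*O)/9 = -C/9 + 16*O/3)
w = -92/9 (w = -1/9*(-52) + (16/3)*(-3) = 52/9 - 16 = -92/9 ≈ -10.222)
(3701 + w)*(2059 - 2312) = (3701 - 92/9)*(2059 - 2312) = (33217/9)*(-253) = -8403901/9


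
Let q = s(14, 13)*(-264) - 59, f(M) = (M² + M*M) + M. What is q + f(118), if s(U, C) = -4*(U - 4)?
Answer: 38467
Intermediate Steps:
s(U, C) = 16 - 4*U (s(U, C) = -4*(-4 + U) = 16 - 4*U)
f(M) = M + 2*M² (f(M) = (M² + M²) + M = 2*M² + M = M + 2*M²)
q = 10501 (q = (16 - 4*14)*(-264) - 59 = (16 - 56)*(-264) - 59 = -40*(-264) - 59 = 10560 - 59 = 10501)
q + f(118) = 10501 + 118*(1 + 2*118) = 10501 + 118*(1 + 236) = 10501 + 118*237 = 10501 + 27966 = 38467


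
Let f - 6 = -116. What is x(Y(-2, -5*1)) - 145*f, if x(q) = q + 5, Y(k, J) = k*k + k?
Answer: 15957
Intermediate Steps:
f = -110 (f = 6 - 116 = -110)
Y(k, J) = k + k**2 (Y(k, J) = k**2 + k = k + k**2)
x(q) = 5 + q
x(Y(-2, -5*1)) - 145*f = (5 - 2*(1 - 2)) - 145*(-110) = (5 - 2*(-1)) + 15950 = (5 + 2) + 15950 = 7 + 15950 = 15957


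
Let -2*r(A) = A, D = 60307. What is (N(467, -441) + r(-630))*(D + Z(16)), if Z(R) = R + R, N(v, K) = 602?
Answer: 55330863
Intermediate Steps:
Z(R) = 2*R
r(A) = -A/2
(N(467, -441) + r(-630))*(D + Z(16)) = (602 - ½*(-630))*(60307 + 2*16) = (602 + 315)*(60307 + 32) = 917*60339 = 55330863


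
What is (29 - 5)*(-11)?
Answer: -264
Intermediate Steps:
(29 - 5)*(-11) = 24*(-11) = -264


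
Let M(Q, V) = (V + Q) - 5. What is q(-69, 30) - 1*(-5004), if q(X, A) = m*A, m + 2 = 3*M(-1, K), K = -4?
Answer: 4044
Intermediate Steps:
M(Q, V) = -5 + Q + V (M(Q, V) = (Q + V) - 5 = -5 + Q + V)
m = -32 (m = -2 + 3*(-5 - 1 - 4) = -2 + 3*(-10) = -2 - 30 = -32)
q(X, A) = -32*A
q(-69, 30) - 1*(-5004) = -32*30 - 1*(-5004) = -960 + 5004 = 4044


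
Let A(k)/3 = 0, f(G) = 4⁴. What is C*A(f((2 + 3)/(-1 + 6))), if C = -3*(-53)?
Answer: 0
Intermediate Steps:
f(G) = 256
A(k) = 0 (A(k) = 3*0 = 0)
C = 159
C*A(f((2 + 3)/(-1 + 6))) = 159*0 = 0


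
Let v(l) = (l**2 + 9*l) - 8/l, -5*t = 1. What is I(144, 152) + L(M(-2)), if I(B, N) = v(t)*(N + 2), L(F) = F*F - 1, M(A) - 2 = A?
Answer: 147199/25 ≈ 5888.0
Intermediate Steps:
t = -1/5 (t = -1/5*1 = -1/5 ≈ -0.20000)
M(A) = 2 + A
L(F) = -1 + F**2 (L(F) = F**2 - 1 = -1 + F**2)
v(l) = l**2 - 8/l + 9*l
I(B, N) = 1912/25 + 956*N/25 (I(B, N) = ((-8 + (-1/5)**2*(9 - 1/5))/(-1/5))*(N + 2) = (-5*(-8 + (1/25)*(44/5)))*(2 + N) = (-5*(-8 + 44/125))*(2 + N) = (-5*(-956/125))*(2 + N) = 956*(2 + N)/25 = 1912/25 + 956*N/25)
I(144, 152) + L(M(-2)) = (1912/25 + (956/25)*152) + (-1 + (2 - 2)**2) = (1912/25 + 145312/25) + (-1 + 0**2) = 147224/25 + (-1 + 0) = 147224/25 - 1 = 147199/25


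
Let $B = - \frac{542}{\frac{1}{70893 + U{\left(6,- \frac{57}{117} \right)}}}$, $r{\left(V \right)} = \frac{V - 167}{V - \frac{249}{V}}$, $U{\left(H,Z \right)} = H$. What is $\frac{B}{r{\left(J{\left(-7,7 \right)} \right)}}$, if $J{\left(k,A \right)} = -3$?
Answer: $\frac{307418064}{17} \approx 1.8083 \cdot 10^{7}$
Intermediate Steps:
$r{\left(V \right)} = \frac{-167 + V}{V - \frac{249}{V}}$
$B = -38427258$ ($B = - \frac{542}{\frac{1}{70893 + 6}} = - \frac{542}{\frac{1}{70899}} = - 542 \frac{1}{\frac{1}{70899}} = \left(-542\right) 70899 = -38427258$)
$\frac{B}{r{\left(J{\left(-7,7 \right)} \right)}} = - \frac{38427258}{\left(-3\right) \frac{1}{-249 + \left(-3\right)^{2}} \left(-167 - 3\right)} = - \frac{38427258}{\left(-3\right) \frac{1}{-249 + 9} \left(-170\right)} = - \frac{38427258}{\left(-3\right) \frac{1}{-240} \left(-170\right)} = - \frac{38427258}{\left(-3\right) \left(- \frac{1}{240}\right) \left(-170\right)} = - \frac{38427258}{- \frac{17}{8}} = \left(-38427258\right) \left(- \frac{8}{17}\right) = \frac{307418064}{17}$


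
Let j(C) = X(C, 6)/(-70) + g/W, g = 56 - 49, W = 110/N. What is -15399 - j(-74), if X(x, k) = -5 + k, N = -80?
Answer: -11853299/770 ≈ -15394.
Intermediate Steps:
W = -11/8 (W = 110/(-80) = 110*(-1/80) = -11/8 ≈ -1.3750)
g = 7
j(C) = -3931/770 (j(C) = (-5 + 6)/(-70) + 7/(-11/8) = 1*(-1/70) + 7*(-8/11) = -1/70 - 56/11 = -3931/770)
-15399 - j(-74) = -15399 - 1*(-3931/770) = -15399 + 3931/770 = -11853299/770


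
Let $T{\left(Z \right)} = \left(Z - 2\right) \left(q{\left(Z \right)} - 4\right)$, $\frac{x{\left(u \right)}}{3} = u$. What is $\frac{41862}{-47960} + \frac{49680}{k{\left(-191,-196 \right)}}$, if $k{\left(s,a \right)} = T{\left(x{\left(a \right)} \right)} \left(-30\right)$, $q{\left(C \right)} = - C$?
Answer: $- \frac{89653431}{103281860} \approx -0.86805$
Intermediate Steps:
$x{\left(u \right)} = 3 u$
$T{\left(Z \right)} = \left(-4 - Z\right) \left(-2 + Z\right)$ ($T{\left(Z \right)} = \left(Z - 2\right) \left(- Z - 4\right) = \left(-2 + Z\right) \left(-4 - Z\right) = \left(-4 - Z\right) \left(-2 + Z\right)$)
$k{\left(s,a \right)} = -240 + 180 a + 270 a^{2}$ ($k{\left(s,a \right)} = \left(8 - \left(3 a\right)^{2} - 2 \cdot 3 a\right) \left(-30\right) = \left(8 - 9 a^{2} - 6 a\right) \left(-30\right) = -240 + 180 a + 270 a^{2}$)
$\frac{41862}{-47960} + \frac{49680}{k{\left(-191,-196 \right)}} = \frac{41862}{-47960} + \frac{49680}{-240 + 180 \left(-196\right) + 270 \left(-196\right)^{2}} = 41862 \left(- \frac{1}{47960}\right) + \frac{49680}{-240 - 35280 + 270 \cdot 38416} = - \frac{20931}{23980} + \frac{49680}{-240 - 35280 + 10372320} = - \frac{20931}{23980} + \frac{49680}{10336800} = - \frac{20931}{23980} + 49680 \cdot \frac{1}{10336800} = - \frac{20931}{23980} + \frac{207}{43070} = - \frac{89653431}{103281860}$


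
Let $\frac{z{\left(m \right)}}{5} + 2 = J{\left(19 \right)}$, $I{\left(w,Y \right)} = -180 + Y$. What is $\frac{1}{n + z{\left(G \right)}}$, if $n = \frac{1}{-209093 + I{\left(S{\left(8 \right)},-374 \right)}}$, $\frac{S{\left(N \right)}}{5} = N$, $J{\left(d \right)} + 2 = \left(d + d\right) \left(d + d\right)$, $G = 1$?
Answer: $\frac{209647}{1509458399} \approx 0.00013889$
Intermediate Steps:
$J{\left(d \right)} = -2 + 4 d^{2}$ ($J{\left(d \right)} = -2 + \left(d + d\right) \left(d + d\right) = -2 + 2 d 2 d = -2 + 4 d^{2}$)
$S{\left(N \right)} = 5 N$
$z{\left(m \right)} = 7200$ ($z{\left(m \right)} = -10 + 5 \left(-2 + 4 \cdot 19^{2}\right) = -10 + 5 \left(-2 + 4 \cdot 361\right) = -10 + 5 \left(-2 + 1444\right) = -10 + 5 \cdot 1442 = -10 + 7210 = 7200$)
$n = - \frac{1}{209647}$ ($n = \frac{1}{-209093 - 554} = \frac{1}{-209647} = - \frac{1}{209647} \approx -4.7699 \cdot 10^{-6}$)
$\frac{1}{n + z{\left(G \right)}} = \frac{1}{- \frac{1}{209647} + 7200} = \frac{1}{\frac{1509458399}{209647}} = \frac{209647}{1509458399}$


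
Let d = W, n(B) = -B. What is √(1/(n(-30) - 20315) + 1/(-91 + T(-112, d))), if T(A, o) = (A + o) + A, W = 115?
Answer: I*√33243058/81140 ≈ 0.071058*I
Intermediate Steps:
d = 115
T(A, o) = o + 2*A
√(1/(n(-30) - 20315) + 1/(-91 + T(-112, d))) = √(1/(-1*(-30) - 20315) + 1/(-91 + (115 + 2*(-112)))) = √(1/(30 - 20315) + 1/(-91 + (115 - 224))) = √(1/(-20285) + 1/(-91 - 109)) = √(-1/20285 + 1/(-200)) = √(-1/20285 - 1/200) = √(-4097/811400) = I*√33243058/81140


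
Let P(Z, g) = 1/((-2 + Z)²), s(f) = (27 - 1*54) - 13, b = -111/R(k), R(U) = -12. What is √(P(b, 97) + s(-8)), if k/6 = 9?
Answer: 6*I*√934/29 ≈ 6.3231*I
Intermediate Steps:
k = 54 (k = 6*9 = 54)
b = 37/4 (b = -111/(-12) = -111*(-1/12) = 37/4 ≈ 9.2500)
s(f) = -40 (s(f) = (27 - 54) - 13 = -27 - 13 = -40)
P(Z, g) = (-2 + Z)⁻²
√(P(b, 97) + s(-8)) = √((-2 + 37/4)⁻² - 40) = √((29/4)⁻² - 40) = √(16/841 - 40) = √(-33624/841) = 6*I*√934/29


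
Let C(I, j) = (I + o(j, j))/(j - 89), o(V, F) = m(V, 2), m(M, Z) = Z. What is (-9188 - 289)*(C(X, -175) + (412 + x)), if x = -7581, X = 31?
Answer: 543534381/8 ≈ 6.7942e+7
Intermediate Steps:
o(V, F) = 2
C(I, j) = (2 + I)/(-89 + j) (C(I, j) = (I + 2)/(j - 89) = (2 + I)/(-89 + j))
(-9188 - 289)*(C(X, -175) + (412 + x)) = (-9188 - 289)*((2 + 31)/(-89 - 175) + (412 - 7581)) = -9477*(33/(-264) - 7169) = -9477*(-1/264*33 - 7169) = -9477*(-1/8 - 7169) = -9477*(-57353/8) = 543534381/8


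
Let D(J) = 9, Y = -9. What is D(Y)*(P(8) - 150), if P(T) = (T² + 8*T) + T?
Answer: -126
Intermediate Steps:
P(T) = T² + 9*T
D(Y)*(P(8) - 150) = 9*(8*(9 + 8) - 150) = 9*(8*17 - 150) = 9*(136 - 150) = 9*(-14) = -126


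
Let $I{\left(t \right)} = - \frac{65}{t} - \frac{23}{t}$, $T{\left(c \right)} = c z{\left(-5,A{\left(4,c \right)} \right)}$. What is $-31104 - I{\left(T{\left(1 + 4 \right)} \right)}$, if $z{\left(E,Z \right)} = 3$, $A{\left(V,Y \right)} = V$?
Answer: $- \frac{466472}{15} \approx -31098.0$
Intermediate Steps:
$T{\left(c \right)} = 3 c$ ($T{\left(c \right)} = c 3 = 3 c$)
$I{\left(t \right)} = - \frac{88}{t}$
$-31104 - I{\left(T{\left(1 + 4 \right)} \right)} = -31104 - - \frac{88}{3 \left(1 + 4\right)} = -31104 - - \frac{88}{3 \cdot 5} = -31104 - - \frac{88}{15} = -31104 + \frac{88}{15} = - \frac{466472}{15}$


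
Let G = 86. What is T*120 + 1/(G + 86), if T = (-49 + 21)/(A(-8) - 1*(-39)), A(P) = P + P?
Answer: -577897/3956 ≈ -146.08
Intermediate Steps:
A(P) = 2*P
T = -28/23 (T = (-49 + 21)/(2*(-8) - 1*(-39)) = -28/(-16 + 39) = -28/23 ≈ -1.2174)
T*120 + 1/(G + 86) = -28/23*120 + 1/(86 + 86) = -3360/23 + 1/172 = -577897/3956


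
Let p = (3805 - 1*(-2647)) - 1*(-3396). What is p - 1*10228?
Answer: -380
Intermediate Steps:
p = 9848 (p = (3805 + 2647) + 3396 = 6452 + 3396 = 9848)
p - 1*10228 = 9848 - 1*10228 = 9848 - 10228 = -380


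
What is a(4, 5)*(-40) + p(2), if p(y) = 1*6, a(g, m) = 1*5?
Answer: -194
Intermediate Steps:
a(g, m) = 5
p(y) = 6
a(4, 5)*(-40) + p(2) = 5*(-40) + 6 = -200 + 6 = -194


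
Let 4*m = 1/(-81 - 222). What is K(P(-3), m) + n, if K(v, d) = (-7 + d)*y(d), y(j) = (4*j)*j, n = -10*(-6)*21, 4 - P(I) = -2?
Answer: 560813431835/445090032 ≈ 1260.0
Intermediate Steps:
m = -1/1212 (m = 1/(4*(-81 - 222)) = (1/4)/(-303) = (1/4)*(-1/303) = -1/1212 ≈ -0.00082508)
P(I) = 6 (P(I) = 4 - 1*(-2) = 4 + 2 = 6)
n = 1260 (n = 60*21 = 1260)
y(j) = 4*j**2
K(v, d) = 4*d**2*(-7 + d) (K(v, d) = (-7 + d)*(4*d**2) = 4*d**2*(-7 + d))
K(P(-3), m) + n = 4*(-1/1212)**2*(-7 - 1/1212) + 1260 = 4*(1/1468944)*(-8485/1212) + 1260 = -8485/445090032 + 1260 = 560813431835/445090032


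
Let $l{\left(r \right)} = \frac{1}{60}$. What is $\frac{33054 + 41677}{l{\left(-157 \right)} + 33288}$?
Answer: $\frac{4483860}{1997281} \approx 2.245$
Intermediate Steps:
$l{\left(r \right)} = \frac{1}{60}$
$\frac{33054 + 41677}{l{\left(-157 \right)} + 33288} = \frac{33054 + 41677}{\frac{1}{60} + 33288} = \frac{74731}{\frac{1997281}{60}} = 74731 \cdot \frac{60}{1997281} = \frac{4483860}{1997281}$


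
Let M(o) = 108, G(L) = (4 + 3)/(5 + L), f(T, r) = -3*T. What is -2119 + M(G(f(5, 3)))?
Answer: -2011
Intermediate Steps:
G(L) = 7/(5 + L)
-2119 + M(G(f(5, 3))) = -2119 + 108 = -2011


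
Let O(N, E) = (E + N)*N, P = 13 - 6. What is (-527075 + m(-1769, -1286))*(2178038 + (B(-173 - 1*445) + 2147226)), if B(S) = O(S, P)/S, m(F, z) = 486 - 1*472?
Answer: -2279355934833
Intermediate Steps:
P = 7
O(N, E) = N*(E + N)
m(F, z) = 14 (m(F, z) = 486 - 472 = 14)
B(S) = 7 + S (B(S) = (S*(7 + S))/S = 7 + S)
(-527075 + m(-1769, -1286))*(2178038 + (B(-173 - 1*445) + 2147226)) = (-527075 + 14)*(2178038 + ((7 + (-173 - 1*445)) + 2147226)) = -527061*(2178038 + ((7 + (-173 - 445)) + 2147226)) = -527061*(2178038 + ((7 - 618) + 2147226)) = -527061*(2178038 + (-611 + 2147226)) = -527061*(2178038 + 2146615) = -527061*4324653 = -2279355934833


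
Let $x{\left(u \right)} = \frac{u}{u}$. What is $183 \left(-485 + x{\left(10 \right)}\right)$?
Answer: $-88572$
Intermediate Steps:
$x{\left(u \right)} = 1$
$183 \left(-485 + x{\left(10 \right)}\right) = 183 \left(-485 + 1\right) = 183 \left(-484\right) = -88572$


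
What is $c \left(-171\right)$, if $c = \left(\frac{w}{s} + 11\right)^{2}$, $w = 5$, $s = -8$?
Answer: $- \frac{1178019}{64} \approx -18407.0$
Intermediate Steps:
$c = \frac{6889}{64}$ ($c = \left(\frac{5}{-8} + 11\right)^{2} = \left(5 \left(- \frac{1}{8}\right) + 11\right)^{2} = \left(- \frac{5}{8} + 11\right)^{2} = \left(\frac{83}{8}\right)^{2} = \frac{6889}{64} \approx 107.64$)
$c \left(-171\right) = \frac{6889}{64} \left(-171\right) = - \frac{1178019}{64}$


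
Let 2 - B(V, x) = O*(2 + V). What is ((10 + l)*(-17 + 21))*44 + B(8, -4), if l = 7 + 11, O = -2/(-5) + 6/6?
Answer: 4916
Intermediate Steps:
O = 7/5 (O = -2*(-⅕) + 6*(⅙) = ⅖ + 1 = 7/5 ≈ 1.4000)
l = 18
B(V, x) = -⅘ - 7*V/5 (B(V, x) = 2 - 7*(2 + V)/5 = 2 - (14/5 + 7*V/5) = 2 + (-14/5 - 7*V/5) = -⅘ - 7*V/5)
((10 + l)*(-17 + 21))*44 + B(8, -4) = ((10 + 18)*(-17 + 21))*44 + (-⅘ - 7/5*8) = (28*4)*44 + (-⅘ - 56/5) = 112*44 - 12 = 4928 - 12 = 4916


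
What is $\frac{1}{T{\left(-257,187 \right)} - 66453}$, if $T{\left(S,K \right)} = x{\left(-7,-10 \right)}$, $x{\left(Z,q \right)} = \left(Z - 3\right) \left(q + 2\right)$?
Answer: $- \frac{1}{66373} \approx -1.5066 \cdot 10^{-5}$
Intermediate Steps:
$x{\left(Z,q \right)} = \left(-3 + Z\right) \left(2 + q\right)$
$T{\left(S,K \right)} = 80$ ($T{\left(S,K \right)} = -6 - -30 + 2 \left(-7\right) - -70 = -6 + 30 - 14 + 70 = 80$)
$\frac{1}{T{\left(-257,187 \right)} - 66453} = \frac{1}{80 - 66453} = \frac{1}{-66373} = - \frac{1}{66373}$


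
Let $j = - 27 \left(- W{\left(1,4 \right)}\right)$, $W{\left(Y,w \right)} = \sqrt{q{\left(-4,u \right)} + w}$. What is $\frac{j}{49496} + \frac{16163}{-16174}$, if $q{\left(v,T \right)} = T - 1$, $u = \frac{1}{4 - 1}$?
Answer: $- \frac{16163}{16174} + \frac{9 \sqrt{30}}{49496} \approx -0.99832$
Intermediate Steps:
$u = \frac{1}{3} \approx 0.33333$
$q{\left(v,T \right)} = -1 + T$ ($q{\left(v,T \right)} = T - 1 = -1 + T$)
$W{\left(Y,w \right)} = \sqrt{- \frac{2}{3} + w}$ ($W{\left(Y,w \right)} = \sqrt{\left(-1 + \frac{1}{3}\right) + w} = \sqrt{- \frac{2}{3} + w}$)
$j = 9 \sqrt{30}$ ($j = - 27 \left(- \frac{\sqrt{-6 + 9 \cdot 4}}{3}\right) = - 27 \left(- \frac{\sqrt{-6 + 36}}{3}\right) = - 27 \left(- \frac{\sqrt{30}}{3}\right) = 9 \sqrt{30} \approx 49.295$)
$\frac{j}{49496} + \frac{16163}{-16174} = \frac{9 \sqrt{30}}{49496} + \frac{16163}{-16174} = 9 \sqrt{30} \cdot \frac{1}{49496} + 16163 \left(- \frac{1}{16174}\right) = \frac{9 \sqrt{30}}{49496} - \frac{16163}{16174} = - \frac{16163}{16174} + \frac{9 \sqrt{30}}{49496}$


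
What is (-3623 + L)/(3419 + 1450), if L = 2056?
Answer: -1567/4869 ≈ -0.32183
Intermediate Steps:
(-3623 + L)/(3419 + 1450) = (-3623 + 2056)/(3419 + 1450) = -1567/4869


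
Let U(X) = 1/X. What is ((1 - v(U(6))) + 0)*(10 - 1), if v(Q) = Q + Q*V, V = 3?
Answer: 3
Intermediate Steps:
v(Q) = 4*Q (v(Q) = Q + Q*3 = Q + 3*Q = 4*Q)
((1 - v(U(6))) + 0)*(10 - 1) = ((1 - 4/6) + 0)*(10 - 1) = ((1 - 4/6) + 0)*9 = ((1 - 1*⅔) + 0)*9 = ((1 - ⅔) + 0)*9 = (⅓ + 0)*9 = (⅓)*9 = 3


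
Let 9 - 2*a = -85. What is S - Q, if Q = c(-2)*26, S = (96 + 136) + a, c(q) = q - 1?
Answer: 357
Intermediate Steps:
a = 47 (a = 9/2 - 1/2*(-85) = 9/2 + 85/2 = 47)
c(q) = -1 + q
S = 279 (S = (96 + 136) + 47 = 232 + 47 = 279)
Q = -78 (Q = (-1 - 2)*26 = -3*26 = -78)
S - Q = 279 - 1*(-78) = 279 + 78 = 357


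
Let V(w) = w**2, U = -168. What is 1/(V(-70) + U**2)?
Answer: 1/33124 ≈ 3.0190e-5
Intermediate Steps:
1/(V(-70) + U**2) = 1/((-70)**2 + (-168)**2) = 1/(4900 + 28224) = 1/33124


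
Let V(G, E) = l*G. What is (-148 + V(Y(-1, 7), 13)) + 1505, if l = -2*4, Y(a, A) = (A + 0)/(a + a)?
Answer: 1385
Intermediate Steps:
Y(a, A) = A/(2*a) (Y(a, A) = A/((2*a)) = A*(1/(2*a)) = A/(2*a))
l = -8
V(G, E) = -8*G
(-148 + V(Y(-1, 7), 13)) + 1505 = (-148 - 4*7/(-1)) + 1505 = (-148 - 4*7*(-1)) + 1505 = (-148 - 8*(-7/2)) + 1505 = (-148 + 28) + 1505 = -120 + 1505 = 1385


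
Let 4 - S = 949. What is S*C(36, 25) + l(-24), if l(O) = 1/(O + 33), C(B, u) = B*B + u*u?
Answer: -16338104/9 ≈ -1.8153e+6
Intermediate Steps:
S = -945 (S = 4 - 1*949 = 4 - 949 = -945)
C(B, u) = B**2 + u**2
l(O) = 1/(33 + O)
S*C(36, 25) + l(-24) = -945*(36**2 + 25**2) + 1/(33 - 24) = -945*(1296 + 625) + 1/9 = -945*1921 + 1/9 = -1815345 + 1/9 = -16338104/9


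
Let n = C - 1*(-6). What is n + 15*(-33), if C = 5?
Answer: -484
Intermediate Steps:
n = 11 (n = 5 - 1*(-6) = 5 + 6 = 11)
n + 15*(-33) = 11 + 15*(-33) = 11 - 495 = -484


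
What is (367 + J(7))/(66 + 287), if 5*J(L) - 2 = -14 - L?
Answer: 1816/1765 ≈ 1.0289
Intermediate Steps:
J(L) = -12/5 - L/5 (J(L) = ⅖ + (-14 - L)/5 = ⅖ + (-14/5 - L/5) = -12/5 - L/5)
(367 + J(7))/(66 + 287) = (367 + (-12/5 - ⅕*7))/(66 + 287) = (367 + (-12/5 - 7/5))/353 = (367 - 19/5)*(1/353) = (1816/5)*(1/353) = 1816/1765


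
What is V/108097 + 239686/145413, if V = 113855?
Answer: 42465334657/15718709061 ≈ 2.7016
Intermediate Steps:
V/108097 + 239686/145413 = 113855/108097 + 239686/145413 = 42465334657/15718709061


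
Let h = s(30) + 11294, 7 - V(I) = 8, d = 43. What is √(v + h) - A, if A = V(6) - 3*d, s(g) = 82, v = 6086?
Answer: 130 + √17462 ≈ 262.14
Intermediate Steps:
V(I) = -1 (V(I) = 7 - 1*8 = 7 - 8 = -1)
A = -130 (A = -1 - 3*43 = -1 - 129 = -130)
h = 11376 (h = 82 + 11294 = 11376)
√(v + h) - A = √(6086 + 11376) - 1*(-130) = √17462 + 130 = 130 + √17462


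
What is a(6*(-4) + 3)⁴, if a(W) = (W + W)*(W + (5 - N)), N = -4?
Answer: 64524128256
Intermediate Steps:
a(W) = 2*W*(9 + W) (a(W) = (W + W)*(W + (5 - 1*(-4))) = (2*W)*(W + (5 + 4)) = (2*W)*(W + 9) = (2*W)*(9 + W) = 2*W*(9 + W))
a(6*(-4) + 3)⁴ = (2*(6*(-4) + 3)*(9 + (6*(-4) + 3)))⁴ = (2*(-24 + 3)*(9 + (-24 + 3)))⁴ = (2*(-21)*(9 - 21))⁴ = (2*(-21)*(-12))⁴ = 504⁴ = 64524128256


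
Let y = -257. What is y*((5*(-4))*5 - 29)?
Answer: 33153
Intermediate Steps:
y*((5*(-4))*5 - 29) = -257*((5*(-4))*5 - 29) = -257*(-20*5 - 29) = -257*(-100 - 29) = -257*(-129) = 33153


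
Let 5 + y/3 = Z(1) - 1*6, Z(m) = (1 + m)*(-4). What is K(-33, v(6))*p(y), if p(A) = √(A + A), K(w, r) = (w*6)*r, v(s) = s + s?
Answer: -2376*I*√114 ≈ -25369.0*I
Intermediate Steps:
Z(m) = -4 - 4*m
y = -57 (y = -15 + 3*((-4 - 4*1) - 1*6) = -15 + 3*((-4 - 4) - 6) = -15 + 3*(-8 - 6) = -15 + 3*(-14) = -15 - 42 = -57)
v(s) = 2*s
K(w, r) = 6*r*w (K(w, r) = (6*w)*r = 6*r*w)
p(A) = √2*√A (p(A) = √(2*A) = √2*√A)
K(-33, v(6))*p(y) = (6*(2*6)*(-33))*(√2*√(-57)) = (6*12*(-33))*(√2*(I*√57)) = -2376*I*√114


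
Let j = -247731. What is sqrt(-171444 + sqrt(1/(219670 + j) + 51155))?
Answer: sqrt(-134998386647124 + 252549*sqrt(497289577774))/28061 ≈ 413.78*I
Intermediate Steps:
sqrt(-171444 + sqrt(1/(219670 + j) + 51155)) = sqrt(-171444 + sqrt(1/(219670 - 247731) + 51155)) = sqrt(-171444 + sqrt(1/(-28061) + 51155)) = sqrt(-171444 + sqrt(-1/28061 + 51155)) = sqrt(-171444 + sqrt(1435460454/28061)) = sqrt(-171444 + 9*sqrt(497289577774)/28061)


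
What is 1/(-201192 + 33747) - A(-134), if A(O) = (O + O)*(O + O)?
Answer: -12026569681/167445 ≈ -71824.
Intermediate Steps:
A(O) = 4*O**2 (A(O) = (2*O)*(2*O) = 4*O**2)
1/(-201192 + 33747) - A(-134) = 1/(-201192 + 33747) - 4*(-134)**2 = 1/(-167445) - 4*17956 = -1/167445 - 1*71824 = -1/167445 - 71824 = -12026569681/167445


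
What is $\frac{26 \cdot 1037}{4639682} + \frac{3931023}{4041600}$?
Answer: $\frac{3057944378981}{3125289795200} \approx 0.97845$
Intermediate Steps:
$\frac{26 \cdot 1037}{4639682} + \frac{3931023}{4041600} = 26962 \cdot \frac{1}{4639682} + 3931023 \cdot \frac{1}{4041600} = \frac{13481}{2319841} + \frac{1310341}{1347200} = \frac{3057944378981}{3125289795200}$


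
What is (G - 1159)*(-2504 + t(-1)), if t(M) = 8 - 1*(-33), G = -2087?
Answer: 7994898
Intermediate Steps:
t(M) = 41 (t(M) = 8 + 33 = 41)
(G - 1159)*(-2504 + t(-1)) = (-2087 - 1159)*(-2504 + 41) = -3246*(-2463) = 7994898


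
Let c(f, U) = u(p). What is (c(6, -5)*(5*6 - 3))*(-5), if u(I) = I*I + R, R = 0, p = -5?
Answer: -3375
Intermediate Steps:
u(I) = I² (u(I) = I*I + 0 = I² + 0 = I²)
c(f, U) = 25 (c(f, U) = (-5)² = 25)
(c(6, -5)*(5*6 - 3))*(-5) = (25*(5*6 - 3))*(-5) = (25*(30 - 3))*(-5) = (25*27)*(-5) = 675*(-5) = -3375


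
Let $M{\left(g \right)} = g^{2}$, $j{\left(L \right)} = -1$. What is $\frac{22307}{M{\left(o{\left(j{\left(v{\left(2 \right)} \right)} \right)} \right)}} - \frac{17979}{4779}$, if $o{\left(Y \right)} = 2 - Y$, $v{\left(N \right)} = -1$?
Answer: $\frac{3942346}{1593} \approx 2474.8$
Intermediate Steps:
$\frac{22307}{M{\left(o{\left(j{\left(v{\left(2 \right)} \right)} \right)} \right)}} - \frac{17979}{4779} = \frac{22307}{\left(2 - -1\right)^{2}} - \frac{17979}{4779} = \frac{22307}{\left(2 + 1\right)^{2}} - \frac{5993}{1593} = \frac{22307}{3^{2}} - \frac{5993}{1593} = \frac{22307}{9} - \frac{5993}{1593} = \frac{3942346}{1593}$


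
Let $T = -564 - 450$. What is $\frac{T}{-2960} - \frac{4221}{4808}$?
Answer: $- \frac{238089}{444740} \approx -0.53534$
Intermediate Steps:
$T = -1014$
$\frac{T}{-2960} - \frac{4221}{4808} = - \frac{1014}{-2960} - \frac{4221}{4808} = \left(-1014\right) \left(- \frac{1}{2960}\right) - \frac{4221}{4808} = \frac{507}{1480} - \frac{4221}{4808} = - \frac{238089}{444740}$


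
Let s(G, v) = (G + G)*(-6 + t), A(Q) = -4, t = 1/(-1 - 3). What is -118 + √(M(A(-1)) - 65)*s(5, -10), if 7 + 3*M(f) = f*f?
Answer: -118 - 125*I*√62/2 ≈ -118.0 - 492.13*I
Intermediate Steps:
t = -¼ (t = 1/(-4) = -¼ ≈ -0.25000)
M(f) = -7/3 + f²/3 (M(f) = -7/3 + (f*f)/3 = -7/3 + f²/3)
s(G, v) = -25*G/2 (s(G, v) = (G + G)*(-6 - ¼) = (2*G)*(-25/4) = -25*G/2)
-118 + √(M(A(-1)) - 65)*s(5, -10) = -118 + √((-7/3 + (⅓)*(-4)²) - 65)*(-25/2*5) = -118 + √((-7/3 + (⅓)*16) - 65)*(-125/2) = -118 + √((-7/3 + 16/3) - 65)*(-125/2) = -118 + √(3 - 65)*(-125/2) = -118 + √(-62)*(-125/2) = -118 + (I*√62)*(-125/2) = -118 - 125*I*√62/2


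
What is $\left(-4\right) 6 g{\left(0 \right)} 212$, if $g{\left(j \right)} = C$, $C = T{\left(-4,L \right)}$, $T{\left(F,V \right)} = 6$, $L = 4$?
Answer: $-30528$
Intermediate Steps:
$C = 6$
$g{\left(j \right)} = 6$
$\left(-4\right) 6 g{\left(0 \right)} 212 = \left(-4\right) 6 \cdot 6 \cdot 212 = \left(-24\right) 6 \cdot 212 = \left(-144\right) 212 = -30528$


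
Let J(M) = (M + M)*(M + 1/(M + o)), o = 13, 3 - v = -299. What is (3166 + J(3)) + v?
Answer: 27891/8 ≈ 3486.4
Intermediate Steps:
v = 302 (v = 3 - 1*(-299) = 3 + 299 = 302)
J(M) = 2*M*(M + 1/(13 + M)) (J(M) = (M + M)*(M + 1/(M + 13)) = (2*M)*(M + 1/(13 + M)) = 2*M*(M + 1/(13 + M)))
(3166 + J(3)) + v = (3166 + 2*3*(1 + 3² + 13*3)/(13 + 3)) + 302 = (3166 + 2*3*(1 + 9 + 39)/16) + 302 = (3166 + 2*3*(1/16)*49) + 302 = (3166 + 147/8) + 302 = 25475/8 + 302 = 27891/8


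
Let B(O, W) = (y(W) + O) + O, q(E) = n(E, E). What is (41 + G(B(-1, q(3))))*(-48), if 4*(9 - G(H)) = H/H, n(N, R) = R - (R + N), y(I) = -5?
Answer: -2388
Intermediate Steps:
n(N, R) = -N (n(N, R) = R - (N + R) = R + (-N - R) = -N)
q(E) = -E
B(O, W) = -5 + 2*O (B(O, W) = (-5 + O) + O = -5 + 2*O)
G(H) = 35/4 (G(H) = 9 - H/(4*H) = 9 - ¼*1 = 9 - ¼ = 35/4)
(41 + G(B(-1, q(3))))*(-48) = (41 + 35/4)*(-48) = (199/4)*(-48) = -2388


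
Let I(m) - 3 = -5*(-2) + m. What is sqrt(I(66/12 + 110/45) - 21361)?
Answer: I*sqrt(768242)/6 ≈ 146.08*I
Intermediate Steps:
I(m) = 13 + m (I(m) = 3 + (-5*(-2) + m) = 3 + (10 + m) = 13 + m)
sqrt(I(66/12 + 110/45) - 21361) = sqrt((13 + (66/12 + 110/45)) - 21361) = sqrt((13 + (66*(1/12) + 110*(1/45))) - 21361) = sqrt((13 + (11/2 + 22/9)) - 21361) = sqrt((13 + 143/18) - 21361) = sqrt(377/18 - 21361) = sqrt(-384121/18) = I*sqrt(768242)/6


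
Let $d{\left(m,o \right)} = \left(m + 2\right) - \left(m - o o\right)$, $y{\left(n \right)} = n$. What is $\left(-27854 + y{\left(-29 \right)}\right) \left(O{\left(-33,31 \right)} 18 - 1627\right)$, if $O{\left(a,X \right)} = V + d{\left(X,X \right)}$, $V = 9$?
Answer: $-442475327$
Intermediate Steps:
$d{\left(m,o \right)} = 2 + o^{2}$ ($d{\left(m,o \right)} = \left(2 + m\right) - \left(m - o^{2}\right) = 2 + o^{2}$)
$O{\left(a,X \right)} = 11 + X^{2}$ ($O{\left(a,X \right)} = 9 + \left(2 + X^{2}\right) = 11 + X^{2}$)
$\left(-27854 + y{\left(-29 \right)}\right) \left(O{\left(-33,31 \right)} 18 - 1627\right) = \left(-27854 - 29\right) \left(\left(11 + 31^{2}\right) 18 - 1627\right) = - 27883 \left(\left(11 + 961\right) 18 - 1627\right) = - 27883 \left(972 \cdot 18 - 1627\right) = - 27883 \left(17496 - 1627\right) = \left(-27883\right) 15869 = -442475327$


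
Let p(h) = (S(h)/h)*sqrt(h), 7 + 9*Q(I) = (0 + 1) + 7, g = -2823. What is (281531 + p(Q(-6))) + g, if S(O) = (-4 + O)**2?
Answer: 7526341/27 ≈ 2.7875e+5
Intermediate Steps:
Q(I) = 1/9 (Q(I) = -7/9 + ((0 + 1) + 7)/9 = -7/9 + (1 + 7)/9 = -7/9 + (1/9)*8 = -7/9 + 8/9 = 1/9)
p(h) = (-4 + h)**2/sqrt(h) (p(h) = ((-4 + h)**2/h)*sqrt(h) = (-4 + h)**2/sqrt(h))
(281531 + p(Q(-6))) + g = (281531 + (-4 + 1/9)**2/1/sqrt(9)) - 2823 = (281531 + 3*(-35/9)**2) - 2823 = (281531 + 3*(1225/81)) - 2823 = (281531 + 1225/27) - 2823 = 7602562/27 - 2823 = 7526341/27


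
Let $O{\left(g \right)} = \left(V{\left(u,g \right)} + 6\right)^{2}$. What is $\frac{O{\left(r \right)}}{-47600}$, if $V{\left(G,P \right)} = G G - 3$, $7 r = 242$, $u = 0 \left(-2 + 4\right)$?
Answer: $- \frac{9}{47600} \approx -0.00018908$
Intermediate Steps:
$u = 0$ ($u = 0 \cdot 2 = 0$)
$r = \frac{242}{7}$ ($r = \frac{1}{7} \cdot 242 = \frac{242}{7} \approx 34.571$)
$V{\left(G,P \right)} = -3 + G^{2}$ ($V{\left(G,P \right)} = G^{2} - 3 = -3 + G^{2}$)
$O{\left(g \right)} = 9$ ($O{\left(g \right)} = \left(\left(-3 + 0^{2}\right) + 6\right)^{2} = \left(\left(-3 + 0\right) + 6\right)^{2} = \left(-3 + 6\right)^{2} = 3^{2} = 9$)
$\frac{O{\left(r \right)}}{-47600} = \frac{9}{-47600} = 9 \left(- \frac{1}{47600}\right) = - \frac{9}{47600}$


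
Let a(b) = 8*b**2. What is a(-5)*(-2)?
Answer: -400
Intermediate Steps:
a(-5)*(-2) = (8*(-5)**2)*(-2) = (8*25)*(-2) = 200*(-2) = -400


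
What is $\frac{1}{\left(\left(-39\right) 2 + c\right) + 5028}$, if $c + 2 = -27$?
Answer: $\frac{1}{4921} \approx 0.00020321$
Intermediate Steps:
$c = -29$ ($c = -2 - 27 = -29$)
$\frac{1}{\left(\left(-39\right) 2 + c\right) + 5028} = \frac{1}{\left(\left(-39\right) 2 - 29\right) + 5028} = \frac{1}{\left(-78 - 29\right) + 5028} = \frac{1}{-107 + 5028} = \frac{1}{4921}$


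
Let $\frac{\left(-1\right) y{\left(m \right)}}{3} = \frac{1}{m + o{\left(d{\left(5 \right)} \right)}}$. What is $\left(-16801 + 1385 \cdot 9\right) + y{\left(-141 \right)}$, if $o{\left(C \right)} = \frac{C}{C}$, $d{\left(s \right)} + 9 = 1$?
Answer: $- \frac{607037}{140} \approx -4336.0$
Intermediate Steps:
$d{\left(s \right)} = -8$ ($d{\left(s \right)} = -9 + 1 = -8$)
$o{\left(C \right)} = 1$
$y{\left(m \right)} = - \frac{3}{1 + m}$ ($y{\left(m \right)} = - \frac{3}{m + 1} = - \frac{3}{1 + m}$)
$\left(-16801 + 1385 \cdot 9\right) + y{\left(-141 \right)} = \left(-16801 + 1385 \cdot 9\right) - \frac{3}{1 - 141} = \left(-16801 + 12465\right) - \frac{3}{-140} = -4336 - - \frac{3}{140} = -4336 + \frac{3}{140} = - \frac{607037}{140}$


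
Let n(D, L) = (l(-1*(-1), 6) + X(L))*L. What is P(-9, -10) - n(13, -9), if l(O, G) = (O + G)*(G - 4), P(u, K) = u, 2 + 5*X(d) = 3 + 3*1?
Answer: 621/5 ≈ 124.20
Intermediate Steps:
X(d) = ⅘ (X(d) = -⅖ + (3 + 3*1)/5 = -⅖ + (3 + 3)/5 = -⅖ + (⅕)*6 = -⅖ + 6/5 = ⅘)
l(O, G) = (-4 + G)*(G + O) (l(O, G) = (G + O)*(-4 + G) = (-4 + G)*(G + O))
n(D, L) = 74*L/5 (n(D, L) = ((6² - 4*6 - (-4)*(-1) + 6*(-1*(-1))) + ⅘)*L = ((36 - 24 - 4*1 + 6*1) + ⅘)*L = ((36 - 24 - 4 + 6) + ⅘)*L = (14 + ⅘)*L = 74*L/5)
P(-9, -10) - n(13, -9) = -9 - 74*(-9)/5 = -9 - 1*(-666/5) = -9 + 666/5 = 621/5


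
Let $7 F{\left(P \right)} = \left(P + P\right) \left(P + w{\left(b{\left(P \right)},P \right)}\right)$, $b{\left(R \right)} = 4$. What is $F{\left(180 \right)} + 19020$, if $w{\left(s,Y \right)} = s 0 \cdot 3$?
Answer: $\frac{197940}{7} \approx 28277.0$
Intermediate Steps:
$w{\left(s,Y \right)} = 0$ ($w{\left(s,Y \right)} = 0 \cdot 3 = 0$)
$F{\left(P \right)} = \frac{2 P^{2}}{7}$ ($F{\left(P \right)} = \frac{\left(P + P\right) \left(P + 0\right)}{7} = \frac{2 P P}{7} = \frac{2 P^{2}}{7}$)
$F{\left(180 \right)} + 19020 = \frac{2 \cdot 180^{2}}{7} + 19020 = \frac{2}{7} \cdot 32400 + 19020 = \frac{64800}{7} + 19020 = \frac{197940}{7}$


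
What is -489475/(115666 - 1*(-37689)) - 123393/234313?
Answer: -26722657838/7186614023 ≈ -3.7184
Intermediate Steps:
-489475/(115666 - 1*(-37689)) - 123393/234313 = -489475/(115666 + 37689) - 123393*1/234313 = -489475/153355 - 123393/234313 = -489475*1/153355 - 123393/234313 = -97895/30671 - 123393/234313 = -26722657838/7186614023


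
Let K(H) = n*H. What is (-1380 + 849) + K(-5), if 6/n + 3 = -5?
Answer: -2109/4 ≈ -527.25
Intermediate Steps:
n = -¾ (n = 6/(-3 - 5) = 6/(-8) = 6*(-⅛) = -¾ ≈ -0.75000)
K(H) = -3*H/4
(-1380 + 849) + K(-5) = (-1380 + 849) - ¾*(-5) = -531 + 15/4 = -2109/4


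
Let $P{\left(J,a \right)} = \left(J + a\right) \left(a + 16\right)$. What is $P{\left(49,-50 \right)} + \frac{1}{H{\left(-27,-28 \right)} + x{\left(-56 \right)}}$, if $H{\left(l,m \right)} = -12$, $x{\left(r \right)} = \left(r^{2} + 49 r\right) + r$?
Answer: $\frac{11017}{324} \approx 34.003$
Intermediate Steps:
$P{\left(J,a \right)} = \left(16 + a\right) \left(J + a\right)$ ($P{\left(J,a \right)} = \left(J + a\right) \left(16 + a\right) = \left(16 + a\right) \left(J + a\right)$)
$x{\left(r \right)} = r^{2} + 50 r$
$P{\left(49,-50 \right)} + \frac{1}{H{\left(-27,-28 \right)} + x{\left(-56 \right)}} = \left(\left(-50\right)^{2} + 16 \cdot 49 + 16 \left(-50\right) + 49 \left(-50\right)\right) + \frac{1}{-12 - 56 \left(50 - 56\right)} = \left(2500 + 784 - 800 - 2450\right) + \frac{1}{-12 - -336} = 34 + \frac{1}{-12 + 336} = 34 + \frac{1}{324} = \frac{11017}{324}$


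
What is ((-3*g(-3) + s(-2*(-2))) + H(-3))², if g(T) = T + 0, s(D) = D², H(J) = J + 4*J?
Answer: 100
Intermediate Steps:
H(J) = 5*J
g(T) = T
((-3*g(-3) + s(-2*(-2))) + H(-3))² = ((-3*(-3) + (-2*(-2))²) + 5*(-3))² = ((9 + 4²) - 15)² = ((9 + 16) - 15)² = (25 - 15)² = 10² = 100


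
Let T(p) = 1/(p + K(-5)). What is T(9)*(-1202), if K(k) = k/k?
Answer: -601/5 ≈ -120.20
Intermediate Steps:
K(k) = 1
T(p) = 1/(1 + p) (T(p) = 1/(p + 1) = 1/(1 + p))
T(9)*(-1202) = -1202/(1 + 9) = -1202/10 = (⅒)*(-1202) = -601/5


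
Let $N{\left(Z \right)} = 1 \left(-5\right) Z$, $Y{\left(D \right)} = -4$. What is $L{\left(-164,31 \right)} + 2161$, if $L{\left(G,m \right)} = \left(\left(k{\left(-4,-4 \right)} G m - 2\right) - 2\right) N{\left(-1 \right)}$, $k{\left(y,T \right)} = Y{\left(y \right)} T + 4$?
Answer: $-506259$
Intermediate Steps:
$N{\left(Z \right)} = - 5 Z$
$k{\left(y,T \right)} = 4 - 4 T$ ($k{\left(y,T \right)} = - 4 T + 4 = 4 - 4 T$)
$L{\left(G,m \right)} = -20 + 100 G m$ ($L{\left(G,m \right)} = \left(\left(\left(4 - -16\right) G m - 2\right) - 2\right) \left(\left(-5\right) \left(-1\right)\right) = \left(\left(\left(4 + 16\right) G m - 2\right) - 2\right) 5 = \left(\left(20 G m - 2\right) - 2\right) 5 = \left(\left(-2 + 20 G m\right) - 2\right) 5 = \left(-4 + 20 G m\right) 5 = -20 + 100 G m$)
$L{\left(-164,31 \right)} + 2161 = \left(-20 + 100 \left(-164\right) 31\right) + 2161 = \left(-20 - 508400\right) + 2161 = -508420 + 2161 = -506259$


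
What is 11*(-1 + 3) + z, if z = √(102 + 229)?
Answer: 22 + √331 ≈ 40.193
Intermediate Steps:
z = √331 ≈ 18.193
11*(-1 + 3) + z = 11*(-1 + 3) + √331 = 11*2 + √331 = 22 + √331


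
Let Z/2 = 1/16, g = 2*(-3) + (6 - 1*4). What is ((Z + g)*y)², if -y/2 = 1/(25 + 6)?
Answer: 1/16 ≈ 0.062500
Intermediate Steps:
y = -2/31 (y = -2/(25 + 6) = -2/31 ≈ -0.064516)
g = -4 (g = -6 + (6 - 4) = -6 + 2 = -4)
Z = ⅛ (Z = 2/16 = 2*(1/16) = ⅛ ≈ 0.12500)
((Z + g)*y)² = ((⅛ - 4)*(-2/31))² = (-31/8*(-2/31))² = (¼)² = 1/16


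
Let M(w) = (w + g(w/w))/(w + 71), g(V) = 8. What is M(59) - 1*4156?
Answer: -540213/130 ≈ -4155.5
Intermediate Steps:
M(w) = (8 + w)/(71 + w) (M(w) = (w + 8)/(w + 71) = (8 + w)/(71 + w))
M(59) - 1*4156 = (8 + 59)/(71 + 59) - 1*4156 = 67/130 - 4156 = -540213/130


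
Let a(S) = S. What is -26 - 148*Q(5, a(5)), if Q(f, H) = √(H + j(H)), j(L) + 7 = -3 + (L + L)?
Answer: -26 - 148*√5 ≈ -356.94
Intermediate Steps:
j(L) = -10 + 2*L (j(L) = -7 + (-3 + (L + L)) = -7 + (-3 + 2*L) = -10 + 2*L)
Q(f, H) = √(-10 + 3*H) (Q(f, H) = √(H + (-10 + 2*H)) = √(-10 + 3*H))
-26 - 148*Q(5, a(5)) = -26 - 148*√(-10 + 3*5) = -26 - 148*√(-10 + 15) = -26 - 148*√5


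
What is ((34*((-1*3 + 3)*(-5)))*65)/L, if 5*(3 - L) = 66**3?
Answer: 0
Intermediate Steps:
L = -287481/5 (L = 3 - 1/5*66**3 = 3 - 1/5*287496 = 3 - 287496/5 = -287481/5 ≈ -57496.)
((34*((-1*3 + 3)*(-5)))*65)/L = ((34*((-1*3 + 3)*(-5)))*65)/(-287481/5) = ((34*((-3 + 3)*(-5)))*65)*(-5/287481) = ((34*(0*(-5)))*65)*(-5/287481) = ((34*0)*65)*(-5/287481) = (0*65)*(-5/287481) = 0*(-5/287481) = 0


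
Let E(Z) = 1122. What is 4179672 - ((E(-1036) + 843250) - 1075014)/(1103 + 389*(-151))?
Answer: 120449672375/28818 ≈ 4.1797e+6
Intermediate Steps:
4179672 - ((E(-1036) + 843250) - 1075014)/(1103 + 389*(-151)) = 4179672 - ((1122 + 843250) - 1075014)/(1103 + 389*(-151)) = 4179672 - (844372 - 1075014)/(1103 - 58739) = 4179672 - (-230642)/(-57636) = 4179672 - (-230642)*(-1)/57636 = 4179672 - 1*115321/28818 = 4179672 - 115321/28818 = 120449672375/28818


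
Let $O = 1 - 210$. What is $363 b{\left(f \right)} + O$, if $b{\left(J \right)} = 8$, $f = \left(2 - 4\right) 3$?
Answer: $2695$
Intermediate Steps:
$f = -6$ ($f = \left(-2\right) 3 = -6$)
$O = -209$ ($O = 1 - 210 = -209$)
$363 b{\left(f \right)} + O = 363 \cdot 8 - 209 = 2904 - 209 = 2695$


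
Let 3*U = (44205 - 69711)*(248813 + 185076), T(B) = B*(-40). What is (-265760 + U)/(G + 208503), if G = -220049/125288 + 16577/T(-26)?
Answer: -60087461392522720/3396211108347 ≈ -17693.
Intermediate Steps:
T(B) = -40*B
U = -3688924278 (U = ((44205 - 69711)*(248813 + 185076))/3 = (-25506*433889)/3 = (1/3)*(-11066772834) = -3688924278)
G = 231006027/16287440 (G = -220049/125288 + 16577/((-40*(-26))) = -220049*1/125288 + 16577/1040 = -220049/125288 + 16577*(1/1040) = -220049/125288 + 16577/1040 = 231006027/16287440 ≈ 14.183)
(-265760 + U)/(G + 208503) = (-265760 - 3688924278)/(231006027/16287440 + 208503) = -3689190038/3396211108347/16287440 = -3689190038*16287440/3396211108347 = -60087461392522720/3396211108347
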